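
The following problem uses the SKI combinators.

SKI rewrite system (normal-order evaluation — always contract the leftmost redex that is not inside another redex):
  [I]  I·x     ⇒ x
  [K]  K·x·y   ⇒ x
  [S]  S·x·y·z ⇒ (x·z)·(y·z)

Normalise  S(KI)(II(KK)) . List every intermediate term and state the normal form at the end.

  start: S(KI)(II(KK))
  [1] S(KI)(I(KK))
  [2] S(KI)(KK)

Answer: normal form = S(KI)(KK)  (in 2 steps)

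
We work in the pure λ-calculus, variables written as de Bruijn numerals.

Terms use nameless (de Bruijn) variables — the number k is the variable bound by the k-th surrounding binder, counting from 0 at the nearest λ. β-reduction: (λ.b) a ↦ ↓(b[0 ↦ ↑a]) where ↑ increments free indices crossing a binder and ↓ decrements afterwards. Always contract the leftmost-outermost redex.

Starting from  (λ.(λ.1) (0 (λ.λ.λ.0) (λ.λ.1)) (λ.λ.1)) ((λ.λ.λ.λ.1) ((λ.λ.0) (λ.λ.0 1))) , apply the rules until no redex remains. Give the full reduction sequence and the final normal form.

  start: (λ.(λ.1) (0 (λ.λ.λ.0) (λ.λ.1)) (λ.λ.1)) ((λ.λ.λ.λ.1) ((λ.λ.0) (λ.λ.0 1)))
  [1] (λ.(λ.λ.λ.λ.1) ((λ.λ.0) (λ.λ.0 1))) ((λ.λ.λ.λ.1) ((λ.λ.0) (λ.λ.0 1)) (λ.λ.λ.0) (λ.λ.1)) (λ.λ.1)
  [2] (λ.λ.λ.λ.1) ((λ.λ.0) (λ.λ.0 1)) (λ.λ.1)
  [3] (λ.λ.λ.1) (λ.λ.1)
  [4] λ.λ.1

Answer: normal form = λ.λ.1  (in 4 steps)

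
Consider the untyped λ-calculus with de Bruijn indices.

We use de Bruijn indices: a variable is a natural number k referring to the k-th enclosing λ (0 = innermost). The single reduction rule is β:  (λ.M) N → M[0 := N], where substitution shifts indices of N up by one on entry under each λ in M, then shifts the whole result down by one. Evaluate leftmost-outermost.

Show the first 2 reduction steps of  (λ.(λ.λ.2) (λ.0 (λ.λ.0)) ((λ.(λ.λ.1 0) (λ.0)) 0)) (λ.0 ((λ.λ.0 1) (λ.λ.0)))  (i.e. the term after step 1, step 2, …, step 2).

  start: (λ.(λ.λ.2) (λ.0 (λ.λ.0)) ((λ.(λ.λ.1 0) (λ.0)) 0)) (λ.0 ((λ.λ.0 1) (λ.λ.0)))
  →1  (λ.λ.λ.0 ((λ.λ.0 1) (λ.λ.0))) (λ.0 (λ.λ.0)) ((λ.(λ.λ.1 0) (λ.0)) (λ.0 ((λ.λ.0 1) (λ.λ.0))))
  →2  (λ.λ.0 ((λ.λ.0 1) (λ.λ.0))) ((λ.(λ.λ.1 0) (λ.0)) (λ.0 ((λ.λ.0 1) (λ.λ.0))))

Answer: after 2 steps: (λ.λ.0 ((λ.λ.0 1) (λ.λ.0))) ((λ.(λ.λ.1 0) (λ.0)) (λ.0 ((λ.λ.0 1) (λ.λ.0))))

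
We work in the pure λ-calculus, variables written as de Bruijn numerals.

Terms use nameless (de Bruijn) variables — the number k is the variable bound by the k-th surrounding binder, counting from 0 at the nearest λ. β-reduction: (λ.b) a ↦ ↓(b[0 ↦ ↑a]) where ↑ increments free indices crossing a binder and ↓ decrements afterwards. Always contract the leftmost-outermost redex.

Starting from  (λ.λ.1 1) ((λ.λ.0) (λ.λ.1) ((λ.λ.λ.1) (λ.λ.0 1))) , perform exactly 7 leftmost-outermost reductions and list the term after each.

  start: (λ.λ.1 1) ((λ.λ.0) (λ.λ.1) ((λ.λ.λ.1) (λ.λ.0 1)))
  →1  λ.(λ.λ.0) (λ.λ.1) ((λ.λ.λ.1) (λ.λ.0 1)) ((λ.λ.0) (λ.λ.1) ((λ.λ.λ.1) (λ.λ.0 1)))
  →2  λ.(λ.0) ((λ.λ.λ.1) (λ.λ.0 1)) ((λ.λ.0) (λ.λ.1) ((λ.λ.λ.1) (λ.λ.0 1)))
  →3  λ.(λ.λ.λ.1) (λ.λ.0 1) ((λ.λ.0) (λ.λ.1) ((λ.λ.λ.1) (λ.λ.0 1)))
  →4  λ.(λ.λ.1) ((λ.λ.0) (λ.λ.1) ((λ.λ.λ.1) (λ.λ.0 1)))
  →5  λ.λ.(λ.λ.0) (λ.λ.1) ((λ.λ.λ.1) (λ.λ.0 1))
  →6  λ.λ.(λ.0) ((λ.λ.λ.1) (λ.λ.0 1))
  →7  λ.λ.(λ.λ.λ.1) (λ.λ.0 1)

Answer: after 7 steps: λ.λ.(λ.λ.λ.1) (λ.λ.0 1)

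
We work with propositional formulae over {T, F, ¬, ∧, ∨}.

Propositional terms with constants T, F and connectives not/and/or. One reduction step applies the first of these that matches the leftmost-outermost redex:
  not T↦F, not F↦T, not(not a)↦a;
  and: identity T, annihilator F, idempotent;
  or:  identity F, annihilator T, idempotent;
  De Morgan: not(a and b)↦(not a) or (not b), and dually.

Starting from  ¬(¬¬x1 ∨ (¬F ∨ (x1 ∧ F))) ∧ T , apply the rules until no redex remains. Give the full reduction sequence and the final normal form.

Answer: normal form = F  (in 7 steps)

Derivation:
  start: ¬(¬¬x1 ∨ (¬F ∨ (x1 ∧ F))) ∧ T
  step 1: ¬(¬¬x1 ∨ (¬F ∨ (x1 ∧ F)))
  step 2: ¬¬¬x1 ∧ ¬(¬F ∨ (x1 ∧ F))
  step 3: ¬x1 ∧ ¬(¬F ∨ (x1 ∧ F))
  step 4: ¬x1 ∧ (¬¬F ∧ ¬(x1 ∧ F))
  step 5: ¬x1 ∧ (F ∧ ¬(x1 ∧ F))
  step 6: ¬x1 ∧ F
  step 7: F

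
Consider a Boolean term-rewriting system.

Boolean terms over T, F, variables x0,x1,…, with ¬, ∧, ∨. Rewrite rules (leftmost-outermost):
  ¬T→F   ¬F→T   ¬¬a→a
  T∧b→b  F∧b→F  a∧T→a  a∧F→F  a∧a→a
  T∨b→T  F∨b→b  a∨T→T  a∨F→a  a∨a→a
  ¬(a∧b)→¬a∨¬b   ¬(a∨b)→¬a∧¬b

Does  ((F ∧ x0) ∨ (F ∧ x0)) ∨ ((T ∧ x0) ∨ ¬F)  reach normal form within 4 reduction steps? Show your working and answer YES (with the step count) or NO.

  start: ((F ∧ x0) ∨ (F ∧ x0)) ∨ ((T ∧ x0) ∨ ¬F)
  →1  (F ∧ x0) ∨ ((T ∧ x0) ∨ ¬F)
  →2  F ∨ ((T ∧ x0) ∨ ¬F)
  →3  (T ∧ x0) ∨ ¬F
  →4  x0 ∨ ¬F

Answer: NO — after 4 steps the term is x0 ∨ ¬F, not yet normal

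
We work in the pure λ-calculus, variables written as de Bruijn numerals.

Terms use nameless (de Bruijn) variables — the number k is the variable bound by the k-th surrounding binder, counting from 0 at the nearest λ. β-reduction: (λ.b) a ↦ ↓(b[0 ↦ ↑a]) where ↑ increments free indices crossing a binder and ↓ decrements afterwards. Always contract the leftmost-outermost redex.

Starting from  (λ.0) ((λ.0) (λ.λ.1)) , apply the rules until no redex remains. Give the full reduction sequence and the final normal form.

  start: (λ.0) ((λ.0) (λ.λ.1))
  →1  (λ.0) (λ.λ.1)
  →2  λ.λ.1

Answer: normal form = λ.λ.1  (in 2 steps)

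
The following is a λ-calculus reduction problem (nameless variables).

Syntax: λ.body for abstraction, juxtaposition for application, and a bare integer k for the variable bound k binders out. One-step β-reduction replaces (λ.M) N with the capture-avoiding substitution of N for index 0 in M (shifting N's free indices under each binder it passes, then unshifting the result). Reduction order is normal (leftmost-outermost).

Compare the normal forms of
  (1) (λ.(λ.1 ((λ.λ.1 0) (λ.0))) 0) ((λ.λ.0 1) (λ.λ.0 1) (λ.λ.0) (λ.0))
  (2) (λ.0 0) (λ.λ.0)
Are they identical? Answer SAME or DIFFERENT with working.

Term A:
  start: (λ.(λ.1 ((λ.λ.1 0) (λ.0))) 0) ((λ.λ.0 1) (λ.λ.0 1) (λ.λ.0) (λ.0))
  step 1: (λ.(λ.λ.0 1) (λ.λ.0 1) (λ.λ.0) (λ.0) ((λ.λ.1 0) (λ.0))) ((λ.λ.0 1) (λ.λ.0 1) (λ.λ.0) (λ.0))
  step 2: (λ.λ.0 1) (λ.λ.0 1) (λ.λ.0) (λ.0) ((λ.λ.1 0) (λ.0))
  step 3: (λ.0 (λ.λ.0 1)) (λ.λ.0) (λ.0) ((λ.λ.1 0) (λ.0))
  step 4: (λ.λ.0) (λ.λ.0 1) (λ.0) ((λ.λ.1 0) (λ.0))
  step 5: (λ.0) (λ.0) ((λ.λ.1 0) (λ.0))
  step 6: (λ.0) ((λ.λ.1 0) (λ.0))
  step 7: (λ.λ.1 0) (λ.0)
  step 8: λ.(λ.0) 0
  step 9: λ.0

Term B:
  start: (λ.0 0) (λ.λ.0)
  step 1: (λ.λ.0) (λ.λ.0)
  step 2: λ.0

Answer: SAME — A ⇓ λ.0, B ⇓ λ.0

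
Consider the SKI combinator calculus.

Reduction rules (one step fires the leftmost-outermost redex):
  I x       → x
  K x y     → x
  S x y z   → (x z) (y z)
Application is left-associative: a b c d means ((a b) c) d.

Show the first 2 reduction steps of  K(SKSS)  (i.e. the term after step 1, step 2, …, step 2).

Answer: after 2 steps: KS

Working:
  start: K(SKSS)
  →1  K(KS(SS))
  →2  KS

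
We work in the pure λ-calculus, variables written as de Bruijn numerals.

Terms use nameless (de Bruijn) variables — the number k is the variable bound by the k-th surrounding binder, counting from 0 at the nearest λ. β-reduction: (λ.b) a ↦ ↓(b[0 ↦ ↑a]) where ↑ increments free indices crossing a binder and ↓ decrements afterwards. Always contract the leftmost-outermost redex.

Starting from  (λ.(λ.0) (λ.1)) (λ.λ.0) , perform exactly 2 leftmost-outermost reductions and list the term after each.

  start: (λ.(λ.0) (λ.1)) (λ.λ.0)
  [1] (λ.0) (λ.λ.λ.0)
  [2] λ.λ.λ.0

Answer: after 2 steps: λ.λ.λ.0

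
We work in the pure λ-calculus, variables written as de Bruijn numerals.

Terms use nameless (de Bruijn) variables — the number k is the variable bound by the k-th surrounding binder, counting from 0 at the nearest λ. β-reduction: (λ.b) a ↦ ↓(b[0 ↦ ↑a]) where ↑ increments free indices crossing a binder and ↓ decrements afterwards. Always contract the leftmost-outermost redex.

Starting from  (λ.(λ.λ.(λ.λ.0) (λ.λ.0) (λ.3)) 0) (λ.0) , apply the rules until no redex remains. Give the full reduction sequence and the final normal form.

  start: (λ.(λ.λ.(λ.λ.0) (λ.λ.0) (λ.3)) 0) (λ.0)
  step 1: (λ.λ.(λ.λ.0) (λ.λ.0) (λ.λ.0)) (λ.0)
  step 2: λ.(λ.λ.0) (λ.λ.0) (λ.λ.0)
  step 3: λ.(λ.0) (λ.λ.0)
  step 4: λ.λ.λ.0

Answer: normal form = λ.λ.λ.0  (in 4 steps)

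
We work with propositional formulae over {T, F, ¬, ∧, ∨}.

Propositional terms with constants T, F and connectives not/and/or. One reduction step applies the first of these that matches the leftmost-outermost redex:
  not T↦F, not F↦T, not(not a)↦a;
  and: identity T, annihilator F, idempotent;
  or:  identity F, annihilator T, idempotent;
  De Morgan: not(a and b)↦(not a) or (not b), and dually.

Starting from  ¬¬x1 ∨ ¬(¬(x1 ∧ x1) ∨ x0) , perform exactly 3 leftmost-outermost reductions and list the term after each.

  start: ¬¬x1 ∨ ¬(¬(x1 ∧ x1) ∨ x0)
  →1  x1 ∨ ¬(¬(x1 ∧ x1) ∨ x0)
  →2  x1 ∨ (¬¬(x1 ∧ x1) ∧ ¬x0)
  →3  x1 ∨ ((x1 ∧ x1) ∧ ¬x0)

Answer: after 3 steps: x1 ∨ ((x1 ∧ x1) ∧ ¬x0)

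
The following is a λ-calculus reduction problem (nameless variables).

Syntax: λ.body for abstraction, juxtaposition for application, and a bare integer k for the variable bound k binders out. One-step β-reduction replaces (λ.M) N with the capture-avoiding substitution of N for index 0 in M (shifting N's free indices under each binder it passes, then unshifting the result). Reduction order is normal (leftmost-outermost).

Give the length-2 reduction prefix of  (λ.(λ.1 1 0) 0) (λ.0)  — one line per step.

Answer: after 2 steps: (λ.0) (λ.0) (λ.0)

Reduction:
  start: (λ.(λ.1 1 0) 0) (λ.0)
  →1  (λ.(λ.0) (λ.0) 0) (λ.0)
  →2  (λ.0) (λ.0) (λ.0)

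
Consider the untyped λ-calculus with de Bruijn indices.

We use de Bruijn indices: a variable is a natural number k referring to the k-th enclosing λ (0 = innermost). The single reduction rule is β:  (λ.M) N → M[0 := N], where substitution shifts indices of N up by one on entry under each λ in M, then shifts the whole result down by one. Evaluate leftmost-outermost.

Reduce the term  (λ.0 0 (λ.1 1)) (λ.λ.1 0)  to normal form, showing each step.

  start: (λ.0 0 (λ.1 1)) (λ.λ.1 0)
  step 1: (λ.λ.1 0) (λ.λ.1 0) (λ.(λ.λ.1 0) (λ.λ.1 0))
  step 2: (λ.(λ.λ.1 0) 0) (λ.(λ.λ.1 0) (λ.λ.1 0))
  step 3: (λ.λ.1 0) (λ.(λ.λ.1 0) (λ.λ.1 0))
  step 4: λ.(λ.(λ.λ.1 0) (λ.λ.1 0)) 0
  step 5: λ.(λ.λ.1 0) (λ.λ.1 0)
  step 6: λ.λ.(λ.λ.1 0) 0
  step 7: λ.λ.λ.1 0

Answer: normal form = λ.λ.λ.1 0  (in 7 steps)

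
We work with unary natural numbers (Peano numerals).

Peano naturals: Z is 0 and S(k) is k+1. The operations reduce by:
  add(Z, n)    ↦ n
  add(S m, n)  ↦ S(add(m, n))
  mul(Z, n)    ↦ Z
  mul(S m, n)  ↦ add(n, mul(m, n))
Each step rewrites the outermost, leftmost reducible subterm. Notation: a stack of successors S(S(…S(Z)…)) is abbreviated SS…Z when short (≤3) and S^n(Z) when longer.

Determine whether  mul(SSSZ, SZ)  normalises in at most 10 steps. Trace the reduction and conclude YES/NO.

  start: mul(SSSZ, SZ)
  →1  add(SZ, mul(SSZ, SZ))
  →2  S(add(Z, mul(SSZ, SZ)))
  →3  S(mul(SSZ, SZ))
  →4  S(add(SZ, mul(SZ, SZ)))
  →5  S(S(add(Z, mul(SZ, SZ))))
  →6  S(S(mul(SZ, SZ)))
  →7  S(S(add(SZ, mul(Z, SZ))))
  →8  S(S(S(add(Z, mul(Z, SZ)))))
  →9  S(S(S(mul(Z, SZ))))
  →10  SSSZ

Answer: YES — reaches normal form SSSZ in 10 ≤ 10 steps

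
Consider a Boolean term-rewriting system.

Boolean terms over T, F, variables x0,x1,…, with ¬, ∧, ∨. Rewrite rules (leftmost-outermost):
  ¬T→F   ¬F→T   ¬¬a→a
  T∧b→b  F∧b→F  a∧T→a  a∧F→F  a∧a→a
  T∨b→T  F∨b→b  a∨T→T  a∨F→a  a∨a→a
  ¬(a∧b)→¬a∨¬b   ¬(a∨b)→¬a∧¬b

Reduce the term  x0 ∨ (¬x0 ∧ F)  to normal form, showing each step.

Answer: normal form = x0  (in 2 steps)

Derivation:
  start: x0 ∨ (¬x0 ∧ F)
  →1  x0 ∨ F
  →2  x0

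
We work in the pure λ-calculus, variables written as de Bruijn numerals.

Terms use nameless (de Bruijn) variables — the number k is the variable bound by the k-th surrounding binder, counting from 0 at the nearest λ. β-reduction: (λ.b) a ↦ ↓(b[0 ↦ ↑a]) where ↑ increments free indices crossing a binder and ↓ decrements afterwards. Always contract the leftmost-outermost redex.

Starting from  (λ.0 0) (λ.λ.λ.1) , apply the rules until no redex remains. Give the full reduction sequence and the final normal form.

Answer: normal form = λ.λ.1  (in 2 steps)

Working:
  start: (λ.0 0) (λ.λ.λ.1)
  [1] (λ.λ.λ.1) (λ.λ.λ.1)
  [2] λ.λ.1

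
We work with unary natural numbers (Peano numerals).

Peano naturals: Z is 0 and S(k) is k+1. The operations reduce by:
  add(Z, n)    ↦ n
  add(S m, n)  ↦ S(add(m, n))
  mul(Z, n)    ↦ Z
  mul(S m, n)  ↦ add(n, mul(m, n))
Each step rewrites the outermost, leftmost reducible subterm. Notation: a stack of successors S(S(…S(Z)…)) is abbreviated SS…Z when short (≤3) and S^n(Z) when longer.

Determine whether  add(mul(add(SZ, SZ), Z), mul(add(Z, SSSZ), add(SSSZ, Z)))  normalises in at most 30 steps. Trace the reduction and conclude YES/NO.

Answer: NO — after 30 steps the term is S(S(S(S(S(S(S(add(add(SSZ, Z), mul(Z, add(SSSZ, Z)))))))))), not yet normal

Derivation:
  start: add(mul(add(SZ, SZ), Z), mul(add(Z, SSSZ), add(SSSZ, Z)))
  step 1: add(mul(S(add(Z, SZ)), Z), mul(add(Z, SSSZ), add(SSSZ, Z)))
  step 2: add(add(Z, mul(add(Z, SZ), Z)), mul(add(Z, SSSZ), add(SSSZ, Z)))
  step 3: add(mul(add(Z, SZ), Z), mul(add(Z, SSSZ), add(SSSZ, Z)))
  step 4: add(mul(SZ, Z), mul(add(Z, SSSZ), add(SSSZ, Z)))
  step 5: add(add(Z, mul(Z, Z)), mul(add(Z, SSSZ), add(SSSZ, Z)))
  step 6: add(mul(Z, Z), mul(add(Z, SSSZ), add(SSSZ, Z)))
  step 7: add(Z, mul(add(Z, SSSZ), add(SSSZ, Z)))
  step 8: mul(add(Z, SSSZ), add(SSSZ, Z))
  step 9: mul(SSSZ, add(SSSZ, Z))
  step 10: add(add(SSSZ, Z), mul(SSZ, add(SSSZ, Z)))
  step 11: add(S(add(SSZ, Z)), mul(SSZ, add(SSSZ, Z)))
  step 12: S(add(add(SSZ, Z), mul(SSZ, add(SSSZ, Z))))
  step 13: S(add(S(add(SZ, Z)), mul(SSZ, add(SSSZ, Z))))
  step 14: S(S(add(add(SZ, Z), mul(SSZ, add(SSSZ, Z)))))
  step 15: S(S(add(S(add(Z, Z)), mul(SSZ, add(SSSZ, Z)))))
  step 16: S(S(S(add(add(Z, Z), mul(SSZ, add(SSSZ, Z))))))
  step 17: S(S(S(add(Z, mul(SSZ, add(SSSZ, Z))))))
  step 18: S(S(S(mul(SSZ, add(SSSZ, Z)))))
  step 19: S(S(S(add(add(SSSZ, Z), mul(SZ, add(SSSZ, Z))))))
  step 20: S(S(S(add(S(add(SSZ, Z)), mul(SZ, add(SSSZ, Z))))))
  step 21: S(S(S(S(add(add(SSZ, Z), mul(SZ, add(SSSZ, Z)))))))
  step 22: S(S(S(S(add(S(add(SZ, Z)), mul(SZ, add(SSSZ, Z)))))))
  step 23: S(S(S(S(S(add(add(SZ, Z), mul(SZ, add(SSSZ, Z))))))))
  step 24: S(S(S(S(S(add(S(add(Z, Z)), mul(SZ, add(SSSZ, Z))))))))
  step 25: S(S(S(S(S(S(add(add(Z, Z), mul(SZ, add(SSSZ, Z)))))))))
  step 26: S(S(S(S(S(S(add(Z, mul(SZ, add(SSSZ, Z)))))))))
  step 27: S(S(S(S(S(S(mul(SZ, add(SSSZ, Z))))))))
  step 28: S(S(S(S(S(S(add(add(SSSZ, Z), mul(Z, add(SSSZ, Z)))))))))
  step 29: S(S(S(S(S(S(add(S(add(SSZ, Z)), mul(Z, add(SSSZ, Z)))))))))
  step 30: S(S(S(S(S(S(S(add(add(SSZ, Z), mul(Z, add(SSSZ, Z))))))))))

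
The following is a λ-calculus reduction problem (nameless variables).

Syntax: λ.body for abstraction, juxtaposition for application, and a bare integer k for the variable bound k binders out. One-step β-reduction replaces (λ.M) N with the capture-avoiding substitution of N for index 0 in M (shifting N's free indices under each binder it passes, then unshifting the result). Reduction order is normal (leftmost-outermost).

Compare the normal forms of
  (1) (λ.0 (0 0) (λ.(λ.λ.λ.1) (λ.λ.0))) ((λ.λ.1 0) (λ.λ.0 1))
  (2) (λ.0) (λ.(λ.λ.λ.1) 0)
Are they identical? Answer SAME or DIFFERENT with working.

Term A:
  start: (λ.0 (0 0) (λ.(λ.λ.λ.1) (λ.λ.0))) ((λ.λ.1 0) (λ.λ.0 1))
  [1] (λ.λ.1 0) (λ.λ.0 1) ((λ.λ.1 0) (λ.λ.0 1) ((λ.λ.1 0) (λ.λ.0 1))) (λ.(λ.λ.λ.1) (λ.λ.0))
  [2] (λ.(λ.λ.0 1) 0) ((λ.λ.1 0) (λ.λ.0 1) ((λ.λ.1 0) (λ.λ.0 1))) (λ.(λ.λ.λ.1) (λ.λ.0))
  [3] (λ.λ.0 1) ((λ.λ.1 0) (λ.λ.0 1) ((λ.λ.1 0) (λ.λ.0 1))) (λ.(λ.λ.λ.1) (λ.λ.0))
  [4] (λ.0 ((λ.λ.1 0) (λ.λ.0 1) ((λ.λ.1 0) (λ.λ.0 1)))) (λ.(λ.λ.λ.1) (λ.λ.0))
  [5] (λ.(λ.λ.λ.1) (λ.λ.0)) ((λ.λ.1 0) (λ.λ.0 1) ((λ.λ.1 0) (λ.λ.0 1)))
  [6] (λ.λ.λ.1) (λ.λ.0)
  [7] λ.λ.1

Term B:
  start: (λ.0) (λ.(λ.λ.λ.1) 0)
  [1] λ.(λ.λ.λ.1) 0
  [2] λ.λ.λ.1

Answer: DIFFERENT — A ⇓ λ.λ.1, B ⇓ λ.λ.λ.1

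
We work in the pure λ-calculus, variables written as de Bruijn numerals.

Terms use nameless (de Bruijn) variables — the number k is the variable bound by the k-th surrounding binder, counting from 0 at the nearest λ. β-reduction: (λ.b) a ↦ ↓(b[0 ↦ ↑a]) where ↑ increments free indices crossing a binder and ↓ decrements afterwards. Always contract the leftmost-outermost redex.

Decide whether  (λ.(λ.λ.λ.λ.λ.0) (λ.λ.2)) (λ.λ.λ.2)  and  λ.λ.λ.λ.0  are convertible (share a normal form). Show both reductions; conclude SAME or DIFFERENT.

Term A:
  start: (λ.(λ.λ.λ.λ.λ.0) (λ.λ.2)) (λ.λ.λ.2)
  →1  (λ.λ.λ.λ.λ.0) (λ.λ.λ.λ.λ.2)
  →2  λ.λ.λ.λ.0

Term B:
  start: λ.λ.λ.λ.0

Answer: SAME — A ⇓ λ.λ.λ.λ.0, B ⇓ λ.λ.λ.λ.0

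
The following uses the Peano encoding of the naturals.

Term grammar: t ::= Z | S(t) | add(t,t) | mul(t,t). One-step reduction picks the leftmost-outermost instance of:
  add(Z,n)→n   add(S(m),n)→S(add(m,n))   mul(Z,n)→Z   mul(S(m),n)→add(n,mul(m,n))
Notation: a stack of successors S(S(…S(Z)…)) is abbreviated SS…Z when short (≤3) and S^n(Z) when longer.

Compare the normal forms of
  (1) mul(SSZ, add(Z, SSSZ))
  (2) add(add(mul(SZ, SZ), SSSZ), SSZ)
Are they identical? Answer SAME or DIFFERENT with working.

Term A:
  start: mul(SSZ, add(Z, SSSZ))
  →1  add(add(Z, SSSZ), mul(SZ, add(Z, SSSZ)))
  →2  add(SSSZ, mul(SZ, add(Z, SSSZ)))
  →3  S(add(SSZ, mul(SZ, add(Z, SSSZ))))
  →4  S(S(add(SZ, mul(SZ, add(Z, SSSZ)))))
  →5  S(S(S(add(Z, mul(SZ, add(Z, SSSZ))))))
  →6  S(S(S(mul(SZ, add(Z, SSSZ)))))
  →7  S(S(S(add(add(Z, SSSZ), mul(Z, add(Z, SSSZ))))))
  →8  S(S(S(add(SSSZ, mul(Z, add(Z, SSSZ))))))
  →9  S(S(S(S(add(SSZ, mul(Z, add(Z, SSSZ)))))))
  →10  S(S(S(S(S(add(SZ, mul(Z, add(Z, SSSZ))))))))
  →11  S(S(S(S(S(S(add(Z, mul(Z, add(Z, SSSZ)))))))))
  →12  S(S(S(S(S(S(mul(Z, add(Z, SSSZ))))))))
  →13  S^6(Z)

Term B:
  start: add(add(mul(SZ, SZ), SSSZ), SSZ)
  →1  add(add(add(SZ, mul(Z, SZ)), SSSZ), SSZ)
  →2  add(add(S(add(Z, mul(Z, SZ))), SSSZ), SSZ)
  →3  add(S(add(add(Z, mul(Z, SZ)), SSSZ)), SSZ)
  →4  S(add(add(add(Z, mul(Z, SZ)), SSSZ), SSZ))
  →5  S(add(add(mul(Z, SZ), SSSZ), SSZ))
  →6  S(add(add(Z, SSSZ), SSZ))
  →7  S(add(SSSZ, SSZ))
  →8  S(S(add(SSZ, SSZ)))
  →9  S(S(S(add(SZ, SSZ))))
  →10  S(S(S(S(add(Z, SSZ)))))
  →11  S^6(Z)

Answer: SAME — A ⇓ S^6(Z), B ⇓ S^6(Z)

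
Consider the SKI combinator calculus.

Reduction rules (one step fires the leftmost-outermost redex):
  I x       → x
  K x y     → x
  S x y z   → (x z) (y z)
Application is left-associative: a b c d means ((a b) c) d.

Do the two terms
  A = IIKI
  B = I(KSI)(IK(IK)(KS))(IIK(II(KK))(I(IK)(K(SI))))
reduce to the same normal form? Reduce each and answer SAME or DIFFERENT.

Term A:
  start: IIKI
  →1  IKI
  →2  KI

Term B:
  start: I(KSI)(IK(IK)(KS))(IIK(II(KK))(I(IK)(K(SI))))
  →1  KSI(IK(IK)(KS))(IIK(II(KK))(I(IK)(K(SI))))
  →2  S(IK(IK)(KS))(IIK(II(KK))(I(IK)(K(SI))))
  →3  S(K(IK)(KS))(IIK(II(KK))(I(IK)(K(SI))))
  →4  S(IK)(IIK(II(KK))(I(IK)(K(SI))))
  →5  SK(IIK(II(KK))(I(IK)(K(SI))))
  →6  SK(IK(II(KK))(I(IK)(K(SI))))
  →7  SK(K(II(KK))(I(IK)(K(SI))))
  →8  SK(II(KK))
  →9  SK(I(KK))
  →10  SK(KK)

Answer: DIFFERENT — A ⇓ KI, B ⇓ SK(KK)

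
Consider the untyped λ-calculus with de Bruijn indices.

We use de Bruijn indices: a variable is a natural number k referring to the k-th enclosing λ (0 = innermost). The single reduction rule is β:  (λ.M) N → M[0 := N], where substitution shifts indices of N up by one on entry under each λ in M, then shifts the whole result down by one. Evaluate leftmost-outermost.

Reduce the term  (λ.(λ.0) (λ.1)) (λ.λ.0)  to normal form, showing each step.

Answer: normal form = λ.λ.λ.0  (in 2 steps)

Derivation:
  start: (λ.(λ.0) (λ.1)) (λ.λ.0)
  →1  (λ.0) (λ.λ.λ.0)
  →2  λ.λ.λ.0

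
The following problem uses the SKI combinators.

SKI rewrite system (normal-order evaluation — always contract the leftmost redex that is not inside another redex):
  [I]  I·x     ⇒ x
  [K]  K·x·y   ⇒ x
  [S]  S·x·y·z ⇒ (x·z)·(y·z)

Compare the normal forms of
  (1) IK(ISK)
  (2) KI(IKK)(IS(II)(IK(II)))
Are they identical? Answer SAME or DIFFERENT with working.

Term A:
  start: IK(ISK)
  →1  K(ISK)
  →2  K(SK)

Term B:
  start: KI(IKK)(IS(II)(IK(II)))
  →1  I(IS(II)(IK(II)))
  →2  IS(II)(IK(II))
  →3  S(II)(IK(II))
  →4  SI(IK(II))
  →5  SI(K(II))
  →6  SI(KI)

Answer: DIFFERENT — A ⇓ K(SK), B ⇓ SI(KI)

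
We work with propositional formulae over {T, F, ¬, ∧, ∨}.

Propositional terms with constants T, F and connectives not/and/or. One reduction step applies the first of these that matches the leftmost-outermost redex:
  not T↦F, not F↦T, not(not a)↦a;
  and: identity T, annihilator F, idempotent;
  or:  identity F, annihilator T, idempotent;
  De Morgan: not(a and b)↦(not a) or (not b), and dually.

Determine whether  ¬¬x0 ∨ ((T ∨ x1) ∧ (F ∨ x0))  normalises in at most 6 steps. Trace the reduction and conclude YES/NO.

  start: ¬¬x0 ∨ ((T ∨ x1) ∧ (F ∨ x0))
  →1  x0 ∨ ((T ∨ x1) ∧ (F ∨ x0))
  →2  x0 ∨ (T ∧ (F ∨ x0))
  →3  x0 ∨ (F ∨ x0)
  →4  x0 ∨ x0
  →5  x0

Answer: YES — reaches normal form x0 in 5 ≤ 6 steps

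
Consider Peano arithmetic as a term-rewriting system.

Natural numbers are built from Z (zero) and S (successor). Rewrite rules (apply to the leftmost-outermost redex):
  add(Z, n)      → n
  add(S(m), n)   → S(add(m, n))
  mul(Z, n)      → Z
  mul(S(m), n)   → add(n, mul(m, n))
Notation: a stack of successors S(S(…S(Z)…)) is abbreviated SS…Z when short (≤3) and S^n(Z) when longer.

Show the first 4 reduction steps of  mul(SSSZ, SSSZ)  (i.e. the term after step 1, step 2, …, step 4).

  start: mul(SSSZ, SSSZ)
  step 1: add(SSSZ, mul(SSZ, SSSZ))
  step 2: S(add(SSZ, mul(SSZ, SSSZ)))
  step 3: S(S(add(SZ, mul(SSZ, SSSZ))))
  step 4: S(S(S(add(Z, mul(SSZ, SSSZ)))))

Answer: after 4 steps: S(S(S(add(Z, mul(SSZ, SSSZ)))))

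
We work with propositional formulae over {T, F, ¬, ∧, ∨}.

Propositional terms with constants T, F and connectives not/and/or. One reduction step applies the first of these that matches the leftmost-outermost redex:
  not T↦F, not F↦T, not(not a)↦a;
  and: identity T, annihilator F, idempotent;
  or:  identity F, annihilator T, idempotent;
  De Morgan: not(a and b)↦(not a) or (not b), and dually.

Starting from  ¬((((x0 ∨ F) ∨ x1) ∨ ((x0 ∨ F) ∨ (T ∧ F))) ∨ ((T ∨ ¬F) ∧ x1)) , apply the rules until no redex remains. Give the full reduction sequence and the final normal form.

Answer: normal form = ((¬x0 ∧ ¬x1) ∧ ¬x0) ∧ ¬x1  (in 20 steps)

Reduction:
  start: ¬((((x0 ∨ F) ∨ x1) ∨ ((x0 ∨ F) ∨ (T ∧ F))) ∨ ((T ∨ ¬F) ∧ x1))
  step 1: ¬(((x0 ∨ F) ∨ x1) ∨ ((x0 ∨ F) ∨ (T ∧ F))) ∧ ¬((T ∨ ¬F) ∧ x1)
  step 2: (¬((x0 ∨ F) ∨ x1) ∧ ¬((x0 ∨ F) ∨ (T ∧ F))) ∧ ¬((T ∨ ¬F) ∧ x1)
  step 3: ((¬(x0 ∨ F) ∧ ¬x1) ∧ ¬((x0 ∨ F) ∨ (T ∧ F))) ∧ ¬((T ∨ ¬F) ∧ x1)
  step 4: (((¬x0 ∧ ¬F) ∧ ¬x1) ∧ ¬((x0 ∨ F) ∨ (T ∧ F))) ∧ ¬((T ∨ ¬F) ∧ x1)
  step 5: (((¬x0 ∧ T) ∧ ¬x1) ∧ ¬((x0 ∨ F) ∨ (T ∧ F))) ∧ ¬((T ∨ ¬F) ∧ x1)
  step 6: ((¬x0 ∧ ¬x1) ∧ ¬((x0 ∨ F) ∨ (T ∧ F))) ∧ ¬((T ∨ ¬F) ∧ x1)
  step 7: ((¬x0 ∧ ¬x1) ∧ (¬(x0 ∨ F) ∧ ¬(T ∧ F))) ∧ ¬((T ∨ ¬F) ∧ x1)
  step 8: ((¬x0 ∧ ¬x1) ∧ ((¬x0 ∧ ¬F) ∧ ¬(T ∧ F))) ∧ ¬((T ∨ ¬F) ∧ x1)
  step 9: ((¬x0 ∧ ¬x1) ∧ ((¬x0 ∧ T) ∧ ¬(T ∧ F))) ∧ ¬((T ∨ ¬F) ∧ x1)
  step 10: ((¬x0 ∧ ¬x1) ∧ (¬x0 ∧ ¬(T ∧ F))) ∧ ¬((T ∨ ¬F) ∧ x1)
  step 11: ((¬x0 ∧ ¬x1) ∧ (¬x0 ∧ (¬T ∨ ¬F))) ∧ ¬((T ∨ ¬F) ∧ x1)
  step 12: ((¬x0 ∧ ¬x1) ∧ (¬x0 ∧ (F ∨ ¬F))) ∧ ¬((T ∨ ¬F) ∧ x1)
  step 13: ((¬x0 ∧ ¬x1) ∧ (¬x0 ∧ ¬F)) ∧ ¬((T ∨ ¬F) ∧ x1)
  step 14: ((¬x0 ∧ ¬x1) ∧ (¬x0 ∧ T)) ∧ ¬((T ∨ ¬F) ∧ x1)
  step 15: ((¬x0 ∧ ¬x1) ∧ ¬x0) ∧ ¬((T ∨ ¬F) ∧ x1)
  step 16: ((¬x0 ∧ ¬x1) ∧ ¬x0) ∧ (¬(T ∨ ¬F) ∨ ¬x1)
  step 17: ((¬x0 ∧ ¬x1) ∧ ¬x0) ∧ ((¬T ∧ ¬¬F) ∨ ¬x1)
  step 18: ((¬x0 ∧ ¬x1) ∧ ¬x0) ∧ ((F ∧ ¬¬F) ∨ ¬x1)
  step 19: ((¬x0 ∧ ¬x1) ∧ ¬x0) ∧ (F ∨ ¬x1)
  step 20: ((¬x0 ∧ ¬x1) ∧ ¬x0) ∧ ¬x1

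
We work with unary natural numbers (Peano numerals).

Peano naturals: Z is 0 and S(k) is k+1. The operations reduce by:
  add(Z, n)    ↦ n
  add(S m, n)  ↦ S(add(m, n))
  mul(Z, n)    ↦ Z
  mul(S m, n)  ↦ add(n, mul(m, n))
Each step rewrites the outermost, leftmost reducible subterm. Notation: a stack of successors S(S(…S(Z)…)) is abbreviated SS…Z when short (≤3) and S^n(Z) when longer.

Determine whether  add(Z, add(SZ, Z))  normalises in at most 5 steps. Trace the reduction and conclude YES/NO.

  start: add(Z, add(SZ, Z))
  step 1: add(SZ, Z)
  step 2: S(add(Z, Z))
  step 3: SZ

Answer: YES — reaches normal form SZ in 3 ≤ 5 steps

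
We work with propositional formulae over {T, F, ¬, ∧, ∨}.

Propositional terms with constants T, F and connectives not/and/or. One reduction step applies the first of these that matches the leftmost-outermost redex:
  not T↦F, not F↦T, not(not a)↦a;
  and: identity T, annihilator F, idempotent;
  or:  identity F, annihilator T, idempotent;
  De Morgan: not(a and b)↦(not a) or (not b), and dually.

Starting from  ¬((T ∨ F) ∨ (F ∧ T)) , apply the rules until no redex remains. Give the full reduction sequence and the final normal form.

Answer: normal form = F  (in 5 steps)

Working:
  start: ¬((T ∨ F) ∨ (F ∧ T))
  [1] ¬(T ∨ F) ∧ ¬(F ∧ T)
  [2] (¬T ∧ ¬F) ∧ ¬(F ∧ T)
  [3] (F ∧ ¬F) ∧ ¬(F ∧ T)
  [4] F ∧ ¬(F ∧ T)
  [5] F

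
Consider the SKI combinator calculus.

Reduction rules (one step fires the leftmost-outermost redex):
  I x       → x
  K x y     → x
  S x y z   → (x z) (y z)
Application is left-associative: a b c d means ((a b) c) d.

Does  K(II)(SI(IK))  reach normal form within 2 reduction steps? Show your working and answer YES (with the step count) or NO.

Answer: YES — reaches normal form I in 2 ≤ 2 steps

Derivation:
  start: K(II)(SI(IK))
  step 1: II
  step 2: I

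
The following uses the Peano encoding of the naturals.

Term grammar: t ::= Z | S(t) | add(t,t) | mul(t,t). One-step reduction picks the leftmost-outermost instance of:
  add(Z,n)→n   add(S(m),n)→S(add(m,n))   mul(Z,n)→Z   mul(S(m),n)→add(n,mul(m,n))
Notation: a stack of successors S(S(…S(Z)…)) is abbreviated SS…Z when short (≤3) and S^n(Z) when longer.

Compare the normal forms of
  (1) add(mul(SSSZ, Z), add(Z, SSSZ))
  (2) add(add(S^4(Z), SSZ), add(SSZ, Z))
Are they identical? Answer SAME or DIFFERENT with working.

Term A:
  start: add(mul(SSSZ, Z), add(Z, SSSZ))
  step 1: add(add(Z, mul(SSZ, Z)), add(Z, SSSZ))
  step 2: add(mul(SSZ, Z), add(Z, SSSZ))
  step 3: add(add(Z, mul(SZ, Z)), add(Z, SSSZ))
  step 4: add(mul(SZ, Z), add(Z, SSSZ))
  step 5: add(add(Z, mul(Z, Z)), add(Z, SSSZ))
  step 6: add(mul(Z, Z), add(Z, SSSZ))
  step 7: add(Z, add(Z, SSSZ))
  step 8: add(Z, SSSZ)
  step 9: SSSZ

Term B:
  start: add(add(S^4(Z), SSZ), add(SSZ, Z))
  step 1: add(S(add(SSSZ, SSZ)), add(SSZ, Z))
  step 2: S(add(add(SSSZ, SSZ), add(SSZ, Z)))
  step 3: S(add(S(add(SSZ, SSZ)), add(SSZ, Z)))
  step 4: S(S(add(add(SSZ, SSZ), add(SSZ, Z))))
  step 5: S(S(add(S(add(SZ, SSZ)), add(SSZ, Z))))
  step 6: S(S(S(add(add(SZ, SSZ), add(SSZ, Z)))))
  step 7: S(S(S(add(S(add(Z, SSZ)), add(SSZ, Z)))))
  step 8: S(S(S(S(add(add(Z, SSZ), add(SSZ, Z))))))
  step 9: S(S(S(S(add(SSZ, add(SSZ, Z))))))
  step 10: S(S(S(S(S(add(SZ, add(SSZ, Z)))))))
  step 11: S(S(S(S(S(S(add(Z, add(SSZ, Z))))))))
  step 12: S(S(S(S(S(S(add(SSZ, Z)))))))
  step 13: S(S(S(S(S(S(S(add(SZ, Z))))))))
  step 14: S(S(S(S(S(S(S(S(add(Z, Z)))))))))
  step 15: S^8(Z)

Answer: DIFFERENT — A ⇓ SSSZ, B ⇓ S^8(Z)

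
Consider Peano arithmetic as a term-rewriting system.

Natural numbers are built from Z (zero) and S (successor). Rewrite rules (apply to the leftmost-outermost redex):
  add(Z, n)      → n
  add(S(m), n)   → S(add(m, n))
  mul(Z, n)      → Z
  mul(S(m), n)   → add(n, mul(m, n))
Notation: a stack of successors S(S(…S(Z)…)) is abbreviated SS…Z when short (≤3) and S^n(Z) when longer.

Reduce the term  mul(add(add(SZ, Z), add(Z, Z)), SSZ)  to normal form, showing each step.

Answer: normal form = SSZ  (in 10 steps)

Working:
  start: mul(add(add(SZ, Z), add(Z, Z)), SSZ)
  step 1: mul(add(S(add(Z, Z)), add(Z, Z)), SSZ)
  step 2: mul(S(add(add(Z, Z), add(Z, Z))), SSZ)
  step 3: add(SSZ, mul(add(add(Z, Z), add(Z, Z)), SSZ))
  step 4: S(add(SZ, mul(add(add(Z, Z), add(Z, Z)), SSZ)))
  step 5: S(S(add(Z, mul(add(add(Z, Z), add(Z, Z)), SSZ))))
  step 6: S(S(mul(add(add(Z, Z), add(Z, Z)), SSZ)))
  step 7: S(S(mul(add(Z, add(Z, Z)), SSZ)))
  step 8: S(S(mul(add(Z, Z), SSZ)))
  step 9: S(S(mul(Z, SSZ)))
  step 10: SSZ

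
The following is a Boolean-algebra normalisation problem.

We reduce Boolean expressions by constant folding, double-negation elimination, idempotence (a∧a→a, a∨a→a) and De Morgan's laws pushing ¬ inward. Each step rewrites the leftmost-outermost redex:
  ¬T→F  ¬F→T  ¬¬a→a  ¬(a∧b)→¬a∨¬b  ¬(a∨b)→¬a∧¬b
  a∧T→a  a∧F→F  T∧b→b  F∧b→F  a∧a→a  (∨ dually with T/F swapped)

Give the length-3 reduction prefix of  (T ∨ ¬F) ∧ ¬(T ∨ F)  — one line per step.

Answer: after 3 steps: ¬T ∧ ¬F

Derivation:
  start: (T ∨ ¬F) ∧ ¬(T ∨ F)
  →1  T ∧ ¬(T ∨ F)
  →2  ¬(T ∨ F)
  →3  ¬T ∧ ¬F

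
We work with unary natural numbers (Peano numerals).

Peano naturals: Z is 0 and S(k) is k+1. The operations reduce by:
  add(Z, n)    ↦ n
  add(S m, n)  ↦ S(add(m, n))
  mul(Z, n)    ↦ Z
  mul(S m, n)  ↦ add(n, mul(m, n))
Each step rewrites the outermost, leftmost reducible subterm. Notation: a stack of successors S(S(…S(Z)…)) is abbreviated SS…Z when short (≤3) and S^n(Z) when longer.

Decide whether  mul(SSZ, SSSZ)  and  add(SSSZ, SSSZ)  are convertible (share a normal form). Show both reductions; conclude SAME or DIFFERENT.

Term A:
  start: mul(SSZ, SSSZ)
  →1  add(SSSZ, mul(SZ, SSSZ))
  →2  S(add(SSZ, mul(SZ, SSSZ)))
  →3  S(S(add(SZ, mul(SZ, SSSZ))))
  →4  S(S(S(add(Z, mul(SZ, SSSZ)))))
  →5  S(S(S(mul(SZ, SSSZ))))
  →6  S(S(S(add(SSSZ, mul(Z, SSSZ)))))
  →7  S(S(S(S(add(SSZ, mul(Z, SSSZ))))))
  →8  S(S(S(S(S(add(SZ, mul(Z, SSSZ)))))))
  →9  S(S(S(S(S(S(add(Z, mul(Z, SSSZ))))))))
  →10  S(S(S(S(S(S(mul(Z, SSSZ)))))))
  →11  S^6(Z)

Term B:
  start: add(SSSZ, SSSZ)
  →1  S(add(SSZ, SSSZ))
  →2  S(S(add(SZ, SSSZ)))
  →3  S(S(S(add(Z, SSSZ))))
  →4  S^6(Z)

Answer: SAME — A ⇓ S^6(Z), B ⇓ S^6(Z)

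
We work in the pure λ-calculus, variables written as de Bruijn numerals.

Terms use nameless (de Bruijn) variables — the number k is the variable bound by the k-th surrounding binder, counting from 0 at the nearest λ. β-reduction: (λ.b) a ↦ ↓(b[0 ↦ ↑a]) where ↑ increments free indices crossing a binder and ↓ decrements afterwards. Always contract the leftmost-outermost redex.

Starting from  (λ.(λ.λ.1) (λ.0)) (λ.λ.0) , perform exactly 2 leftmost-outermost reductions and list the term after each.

Answer: after 2 steps: λ.λ.0

Derivation:
  start: (λ.(λ.λ.1) (λ.0)) (λ.λ.0)
  [1] (λ.λ.1) (λ.0)
  [2] λ.λ.0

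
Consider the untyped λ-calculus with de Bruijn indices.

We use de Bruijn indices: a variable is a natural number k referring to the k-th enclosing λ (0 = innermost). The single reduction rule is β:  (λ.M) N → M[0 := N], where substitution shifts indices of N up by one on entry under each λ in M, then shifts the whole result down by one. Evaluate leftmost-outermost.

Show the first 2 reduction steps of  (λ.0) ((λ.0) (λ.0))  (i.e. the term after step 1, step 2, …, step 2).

Answer: after 2 steps: λ.0

Reduction:
  start: (λ.0) ((λ.0) (λ.0))
  step 1: (λ.0) (λ.0)
  step 2: λ.0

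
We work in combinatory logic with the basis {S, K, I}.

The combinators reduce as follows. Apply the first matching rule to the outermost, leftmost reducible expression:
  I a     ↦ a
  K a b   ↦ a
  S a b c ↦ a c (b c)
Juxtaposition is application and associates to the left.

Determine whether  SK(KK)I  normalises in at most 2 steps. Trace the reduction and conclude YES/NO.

Answer: YES — reaches normal form I in 2 ≤ 2 steps

Reduction:
  start: SK(KK)I
  →1  KI(KKI)
  →2  I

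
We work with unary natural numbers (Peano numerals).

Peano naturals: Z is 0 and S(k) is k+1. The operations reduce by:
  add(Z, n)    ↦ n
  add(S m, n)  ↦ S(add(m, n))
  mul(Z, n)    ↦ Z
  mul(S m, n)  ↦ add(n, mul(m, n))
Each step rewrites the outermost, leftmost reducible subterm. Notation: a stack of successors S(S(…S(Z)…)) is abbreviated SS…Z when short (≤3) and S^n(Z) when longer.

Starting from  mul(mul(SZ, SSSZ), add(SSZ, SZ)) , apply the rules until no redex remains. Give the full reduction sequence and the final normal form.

Answer: normal form = S^9(Z)  (in 31 steps)

Derivation:
  start: mul(mul(SZ, SSSZ), add(SSZ, SZ))
  step 1: mul(add(SSSZ, mul(Z, SSSZ)), add(SSZ, SZ))
  step 2: mul(S(add(SSZ, mul(Z, SSSZ))), add(SSZ, SZ))
  step 3: add(add(SSZ, SZ), mul(add(SSZ, mul(Z, SSSZ)), add(SSZ, SZ)))
  step 4: add(S(add(SZ, SZ)), mul(add(SSZ, mul(Z, SSSZ)), add(SSZ, SZ)))
  step 5: S(add(add(SZ, SZ), mul(add(SSZ, mul(Z, SSSZ)), add(SSZ, SZ))))
  step 6: S(add(S(add(Z, SZ)), mul(add(SSZ, mul(Z, SSSZ)), add(SSZ, SZ))))
  step 7: S(S(add(add(Z, SZ), mul(add(SSZ, mul(Z, SSSZ)), add(SSZ, SZ)))))
  step 8: S(S(add(SZ, mul(add(SSZ, mul(Z, SSSZ)), add(SSZ, SZ)))))
  step 9: S(S(S(add(Z, mul(add(SSZ, mul(Z, SSSZ)), add(SSZ, SZ))))))
  step 10: S(S(S(mul(add(SSZ, mul(Z, SSSZ)), add(SSZ, SZ)))))
  step 11: S(S(S(mul(S(add(SZ, mul(Z, SSSZ))), add(SSZ, SZ)))))
  step 12: S(S(S(add(add(SSZ, SZ), mul(add(SZ, mul(Z, SSSZ)), add(SSZ, SZ))))))
  step 13: S(S(S(add(S(add(SZ, SZ)), mul(add(SZ, mul(Z, SSSZ)), add(SSZ, SZ))))))
  step 14: S(S(S(S(add(add(SZ, SZ), mul(add(SZ, mul(Z, SSSZ)), add(SSZ, SZ)))))))
  step 15: S(S(S(S(add(S(add(Z, SZ)), mul(add(SZ, mul(Z, SSSZ)), add(SSZ, SZ)))))))
  step 16: S(S(S(S(S(add(add(Z, SZ), mul(add(SZ, mul(Z, SSSZ)), add(SSZ, SZ))))))))
  step 17: S(S(S(S(S(add(SZ, mul(add(SZ, mul(Z, SSSZ)), add(SSZ, SZ))))))))
  step 18: S(S(S(S(S(S(add(Z, mul(add(SZ, mul(Z, SSSZ)), add(SSZ, SZ)))))))))
  step 19: S(S(S(S(S(S(mul(add(SZ, mul(Z, SSSZ)), add(SSZ, SZ))))))))
  step 20: S(S(S(S(S(S(mul(S(add(Z, mul(Z, SSSZ))), add(SSZ, SZ))))))))
  step 21: S(S(S(S(S(S(add(add(SSZ, SZ), mul(add(Z, mul(Z, SSSZ)), add(SSZ, SZ)))))))))
  step 22: S(S(S(S(S(S(add(S(add(SZ, SZ)), mul(add(Z, mul(Z, SSSZ)), add(SSZ, SZ)))))))))
  step 23: S(S(S(S(S(S(S(add(add(SZ, SZ), mul(add(Z, mul(Z, SSSZ)), add(SSZ, SZ))))))))))
  step 24: S(S(S(S(S(S(S(add(S(add(Z, SZ)), mul(add(Z, mul(Z, SSSZ)), add(SSZ, SZ))))))))))
  step 25: S(S(S(S(S(S(S(S(add(add(Z, SZ), mul(add(Z, mul(Z, SSSZ)), add(SSZ, SZ)))))))))))
  step 26: S(S(S(S(S(S(S(S(add(SZ, mul(add(Z, mul(Z, SSSZ)), add(SSZ, SZ)))))))))))
  step 27: S(S(S(S(S(S(S(S(S(add(Z, mul(add(Z, mul(Z, SSSZ)), add(SSZ, SZ))))))))))))
  step 28: S(S(S(S(S(S(S(S(S(mul(add(Z, mul(Z, SSSZ)), add(SSZ, SZ)))))))))))
  step 29: S(S(S(S(S(S(S(S(S(mul(mul(Z, SSSZ), add(SSZ, SZ)))))))))))
  step 30: S(S(S(S(S(S(S(S(S(mul(Z, add(SSZ, SZ)))))))))))
  step 31: S^9(Z)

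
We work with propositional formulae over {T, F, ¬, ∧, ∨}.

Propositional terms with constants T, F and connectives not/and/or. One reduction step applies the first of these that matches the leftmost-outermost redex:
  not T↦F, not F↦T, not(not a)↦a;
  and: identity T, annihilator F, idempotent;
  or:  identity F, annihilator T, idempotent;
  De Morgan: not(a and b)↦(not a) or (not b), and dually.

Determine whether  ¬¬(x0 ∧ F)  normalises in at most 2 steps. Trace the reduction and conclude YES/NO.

Answer: YES — reaches normal form F in 2 ≤ 2 steps

Derivation:
  start: ¬¬(x0 ∧ F)
  [1] x0 ∧ F
  [2] F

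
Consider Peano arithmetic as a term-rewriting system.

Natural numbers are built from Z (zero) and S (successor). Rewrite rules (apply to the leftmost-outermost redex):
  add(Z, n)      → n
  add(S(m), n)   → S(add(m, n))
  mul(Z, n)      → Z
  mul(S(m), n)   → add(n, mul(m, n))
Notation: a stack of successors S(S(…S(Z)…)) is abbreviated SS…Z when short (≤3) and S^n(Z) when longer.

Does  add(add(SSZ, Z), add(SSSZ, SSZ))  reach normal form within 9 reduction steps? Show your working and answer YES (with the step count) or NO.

  start: add(add(SSZ, Z), add(SSSZ, SSZ))
  [1] add(S(add(SZ, Z)), add(SSSZ, SSZ))
  [2] S(add(add(SZ, Z), add(SSSZ, SSZ)))
  [3] S(add(S(add(Z, Z)), add(SSSZ, SSZ)))
  [4] S(S(add(add(Z, Z), add(SSSZ, SSZ))))
  [5] S(S(add(Z, add(SSSZ, SSZ))))
  [6] S(S(add(SSSZ, SSZ)))
  [7] S(S(S(add(SSZ, SSZ))))
  [8] S(S(S(S(add(SZ, SSZ)))))
  [9] S(S(S(S(S(add(Z, SSZ))))))

Answer: NO — after 9 steps the term is S(S(S(S(S(add(Z, SSZ)))))), not yet normal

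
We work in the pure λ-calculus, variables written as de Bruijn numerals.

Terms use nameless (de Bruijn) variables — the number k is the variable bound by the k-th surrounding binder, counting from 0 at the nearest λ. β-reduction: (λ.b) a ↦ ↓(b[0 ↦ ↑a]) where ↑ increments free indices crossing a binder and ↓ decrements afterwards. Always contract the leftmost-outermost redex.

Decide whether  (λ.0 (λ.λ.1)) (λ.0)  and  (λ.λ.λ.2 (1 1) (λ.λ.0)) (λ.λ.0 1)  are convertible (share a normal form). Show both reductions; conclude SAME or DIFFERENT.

Term A:
  start: (λ.0 (λ.λ.1)) (λ.0)
  [1] (λ.0) (λ.λ.1)
  [2] λ.λ.1

Term B:
  start: (λ.λ.λ.2 (1 1) (λ.λ.0)) (λ.λ.0 1)
  [1] λ.λ.(λ.λ.0 1) (1 1) (λ.λ.0)
  [2] λ.λ.(λ.0 (2 2)) (λ.λ.0)
  [3] λ.λ.(λ.λ.0) (1 1)
  [4] λ.λ.λ.0

Answer: DIFFERENT — A ⇓ λ.λ.1, B ⇓ λ.λ.λ.0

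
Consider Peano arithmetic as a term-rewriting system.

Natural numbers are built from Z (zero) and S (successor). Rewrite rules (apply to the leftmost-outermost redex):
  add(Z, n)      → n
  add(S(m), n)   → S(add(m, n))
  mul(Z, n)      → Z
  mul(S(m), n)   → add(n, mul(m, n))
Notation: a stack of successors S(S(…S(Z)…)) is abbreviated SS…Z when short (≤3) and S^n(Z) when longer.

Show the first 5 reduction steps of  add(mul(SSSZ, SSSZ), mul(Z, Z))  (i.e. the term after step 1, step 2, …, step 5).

Answer: after 5 steps: S(S(add(add(SZ, mul(SSZ, SSSZ)), mul(Z, Z))))

Reduction:
  start: add(mul(SSSZ, SSSZ), mul(Z, Z))
  [1] add(add(SSSZ, mul(SSZ, SSSZ)), mul(Z, Z))
  [2] add(S(add(SSZ, mul(SSZ, SSSZ))), mul(Z, Z))
  [3] S(add(add(SSZ, mul(SSZ, SSSZ)), mul(Z, Z)))
  [4] S(add(S(add(SZ, mul(SSZ, SSSZ))), mul(Z, Z)))
  [5] S(S(add(add(SZ, mul(SSZ, SSSZ)), mul(Z, Z))))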